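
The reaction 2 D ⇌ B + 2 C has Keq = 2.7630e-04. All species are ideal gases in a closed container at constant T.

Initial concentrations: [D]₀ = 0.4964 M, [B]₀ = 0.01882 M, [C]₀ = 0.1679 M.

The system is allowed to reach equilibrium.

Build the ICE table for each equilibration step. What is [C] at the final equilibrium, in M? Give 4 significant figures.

[C]_eq = 0.1383 M

Q₀ = 0.002153 vs Keq = 2.7630e-04 ⇒ Q>K, reverse
Step 1:
                  D         B         C
  init       0.4964   0.01882    0.1679
  Δ         0.02964  -0.01482  -0.02964
  eq          0.526     0.004    0.1383
  solve Keq expr → x = -0.01482; check Q = 2.7630e-04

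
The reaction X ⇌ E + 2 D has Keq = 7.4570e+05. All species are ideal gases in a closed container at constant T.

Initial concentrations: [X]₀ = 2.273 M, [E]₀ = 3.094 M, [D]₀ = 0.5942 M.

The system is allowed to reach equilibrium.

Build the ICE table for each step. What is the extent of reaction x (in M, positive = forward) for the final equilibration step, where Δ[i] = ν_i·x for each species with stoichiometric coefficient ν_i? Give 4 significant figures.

x = 2.273 M

Q₀ = 0.4806 vs Keq = 7.4570e+05 ⇒ Q<K, forward
Step 1:
                   X          E          D
  init         2.273      3.094     0.5942
  Δ           -2.273      2.273      4.546
  eq      1.9013e-04      5.367       5.14
  solve Keq expr → x = 2.273; check Q = 7.4570e+05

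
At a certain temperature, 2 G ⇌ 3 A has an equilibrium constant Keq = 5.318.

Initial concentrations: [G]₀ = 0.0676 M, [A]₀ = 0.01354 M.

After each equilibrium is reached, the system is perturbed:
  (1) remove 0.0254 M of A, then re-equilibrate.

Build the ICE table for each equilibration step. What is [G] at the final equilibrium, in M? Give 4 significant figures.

Q₀ = 5.4320e-04 vs Keq = 5.318 ⇒ Q<K, forward
Step 1:
                   G          A
  init        0.0676    0.01354
  Δ         -0.05476    0.08215
  eq         0.01284    0.09569
  solve Keq expr → x = 0.02738; check Q = 5.318
Then remove 0.0254 M of A.
Step 2:
                   G          A
  init       0.01284    0.07029
  Δ        -0.003762   0.005643
  eq        0.009073    0.07593
  solve Keq expr → x = 0.001881; check Q = 5.318

[G]_eq = 0.009073 M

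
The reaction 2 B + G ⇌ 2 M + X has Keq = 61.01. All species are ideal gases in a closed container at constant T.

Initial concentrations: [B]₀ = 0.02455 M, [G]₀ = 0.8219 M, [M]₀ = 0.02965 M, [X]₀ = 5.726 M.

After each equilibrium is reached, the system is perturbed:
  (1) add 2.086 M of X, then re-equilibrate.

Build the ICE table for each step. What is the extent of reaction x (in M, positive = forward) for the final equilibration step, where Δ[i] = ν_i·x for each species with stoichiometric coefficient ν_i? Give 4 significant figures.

Q₀ = 10.16 vs Keq = 61.01 ⇒ Q<K, forward
Step 1:
                   B          G          M          X
  Initial    0.02455     0.8219    0.02965      5.726
  Change    -0.01082  -0.005411    0.01082   0.005411
  Equil      0.01373     0.8165    0.04047      5.731
  solve Keq expr → x = 0.005411; check Q = 61.01
Then add 2.086 M of X.
Step 2:
                   B          G          M          X
  Initial    0.01373     0.8165    0.04047      7.817
  Change    0.001645 8.2234e-04  -0.001645 -8.2234e-04
  Equil      0.01537     0.8173    0.03883      7.817
  solve Keq expr → x = -8.2234e-04; check Q = 61.01

x = -8.2234e-04 M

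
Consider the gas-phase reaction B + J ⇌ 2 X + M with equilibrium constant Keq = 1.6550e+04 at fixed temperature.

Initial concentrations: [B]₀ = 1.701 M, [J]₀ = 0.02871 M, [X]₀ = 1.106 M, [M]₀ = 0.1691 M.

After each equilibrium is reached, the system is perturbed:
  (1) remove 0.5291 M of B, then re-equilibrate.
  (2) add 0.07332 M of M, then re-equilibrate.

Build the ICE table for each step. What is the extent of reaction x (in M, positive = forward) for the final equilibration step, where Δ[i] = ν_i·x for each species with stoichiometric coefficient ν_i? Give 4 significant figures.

Q₀ = 4.236 vs Keq = 1.6550e+04 ⇒ Q<K, forward
Step 1:
                    B           J           X           M
  I             1.701     0.02871       1.106      0.1691
  C           -0.0287     -0.0287      0.0574      0.0287
  E             1.672  9.6733e-06       1.163      0.1978
  solve Keq expr → x = 0.0287; check Q = 1.6550e+04
Then remove 0.5291 M of B.
Step 2:
                    B           J           X           M
  I             1.143  9.6733e-06       1.163      0.1978
  C        4.4764e-06  4.4764e-06 -8.9529e-06 -4.4764e-06
  E             1.143  1.4150e-05       1.163      0.1978
  solve Keq expr → x = -4.4764e-06; check Q = 1.6550e+04
Then add 0.07332 M of M.
Step 3:
                    B           J           X           M
  I             1.143  1.4150e-05       1.163      0.2711
  C        5.2443e-06  5.2443e-06 -1.0489e-05 -5.2443e-06
  E             1.143  1.9394e-05       1.163      0.2711
  solve Keq expr → x = -5.2443e-06; check Q = 1.6550e+04

x = -5.2443e-06 M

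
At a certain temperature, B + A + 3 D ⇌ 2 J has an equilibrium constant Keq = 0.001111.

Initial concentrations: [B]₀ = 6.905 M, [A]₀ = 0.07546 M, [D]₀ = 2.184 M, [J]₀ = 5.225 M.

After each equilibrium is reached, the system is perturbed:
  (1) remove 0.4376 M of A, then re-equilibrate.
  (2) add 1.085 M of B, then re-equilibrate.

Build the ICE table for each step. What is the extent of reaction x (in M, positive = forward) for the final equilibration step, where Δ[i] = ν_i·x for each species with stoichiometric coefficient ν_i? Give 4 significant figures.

x = 0.02876 M

Q₀ = 5.03 vs Keq = 0.001111 ⇒ Q>K, reverse
Step 1:
                    B           A           D           J
  init          6.905     0.07546       2.184       5.225
  Δ             1.531       1.531       4.592      -3.061
  eq            8.436       1.606       6.776       2.164
  solve Keq expr → x = -1.531; check Q = 0.001111
Then remove 0.4376 M of A.
Step 2:
                    B           A           D           J
  init          8.436       1.168       6.776       2.164
  Δ           0.07628     0.07628      0.2288     -0.1526
  eq            8.512       1.245       7.005       2.011
  solve Keq expr → x = -0.07628; check Q = 0.001111
Then add 1.085 M of B.
Step 3:
                    B           A           D           J
  init          9.597       1.245       7.005       2.011
  Δ          -0.02876    -0.02876    -0.08629     0.05753
  eq            9.568       1.216       6.918       2.069
  solve Keq expr → x = 0.02876; check Q = 0.001111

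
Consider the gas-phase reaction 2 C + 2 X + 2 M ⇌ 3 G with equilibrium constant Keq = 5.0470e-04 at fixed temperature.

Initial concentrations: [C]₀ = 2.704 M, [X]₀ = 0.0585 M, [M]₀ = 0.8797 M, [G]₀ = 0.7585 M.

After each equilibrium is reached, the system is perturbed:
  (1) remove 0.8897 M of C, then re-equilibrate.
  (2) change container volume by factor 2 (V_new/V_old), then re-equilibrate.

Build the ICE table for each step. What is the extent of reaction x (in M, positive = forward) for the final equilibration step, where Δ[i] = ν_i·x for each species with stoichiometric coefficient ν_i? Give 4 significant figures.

x = -0.007981 M

Q₀ = 22.54 vs Keq = 5.0470e-04 ⇒ Q>K, reverse
Step 1:
                   C          X          M          G
  Initial      2.704     0.0585     0.8797     0.7585
  Change      0.4226     0.4226     0.4226    -0.6339
  Equil        3.127     0.4811      1.302     0.1246
  solve Keq expr → x = -0.2113; check Q = 5.0470e-04
Then remove 0.8897 M of C.
Step 2:
                   C          X          M          G
  Initial      2.237     0.4811      1.302     0.1246
  Change      0.0145     0.0145     0.0145   -0.02175
  Equil        2.251     0.4956      1.317     0.1029
  solve Keq expr → x = -0.00725; check Q = 5.0470e-04
Then change container volume by factor 2 (V_new/V_old).
Step 3:
                   C          X          M          G
  Initial      1.126     0.2478     0.6584    0.05145
  Change     0.01596    0.01596    0.01596   -0.02394
  Equil        1.142     0.2637     0.6743    0.02751
  solve Keq expr → x = -0.007981; check Q = 5.0470e-04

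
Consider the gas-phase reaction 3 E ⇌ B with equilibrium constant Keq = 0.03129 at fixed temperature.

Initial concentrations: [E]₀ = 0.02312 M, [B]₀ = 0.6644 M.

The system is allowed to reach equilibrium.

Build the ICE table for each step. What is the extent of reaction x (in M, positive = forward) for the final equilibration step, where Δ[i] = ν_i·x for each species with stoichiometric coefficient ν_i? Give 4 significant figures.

x = -0.5318 M

Q₀ = 5.3761e+04 vs Keq = 0.03129 ⇒ Q>K, reverse
Step 1:
                    E           B
  Initial     0.02312      0.6644
  Change        1.595     -0.5318
  Equil         1.618      0.1326
  solve Keq expr → x = -0.5318; check Q = 0.03129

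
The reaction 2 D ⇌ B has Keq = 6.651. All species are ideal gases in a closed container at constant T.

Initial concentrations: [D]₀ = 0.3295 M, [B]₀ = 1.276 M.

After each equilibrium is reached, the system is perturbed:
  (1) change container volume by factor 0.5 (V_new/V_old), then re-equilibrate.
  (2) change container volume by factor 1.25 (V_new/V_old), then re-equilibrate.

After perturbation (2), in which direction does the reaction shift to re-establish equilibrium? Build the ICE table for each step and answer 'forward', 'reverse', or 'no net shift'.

Direction: reverse

Q₀ = 11.75 vs Keq = 6.651 ⇒ Q>K, reverse
Step 1:
                  D         B
  I          0.3295     1.276
  C         0.09985  -0.04993
  E          0.4294     1.226
  solve Keq expr → x = -0.04993; check Q = 6.651
Then change container volume by factor 0.5 (V_new/V_old).
Step 2:
                  D         B
  I          0.8587     2.452
  C          -0.237    0.1185
  E          0.6217     2.571
  solve Keq expr → x = 0.1185; check Q = 6.651
Then change container volume by factor 1.25 (V_new/V_old).
Step 3:
                  D         B
  I          0.4974     2.057
  C         0.05498  -0.02749
  E          0.5523     2.029
  solve Keq expr → x = -0.02749; check Q = 6.651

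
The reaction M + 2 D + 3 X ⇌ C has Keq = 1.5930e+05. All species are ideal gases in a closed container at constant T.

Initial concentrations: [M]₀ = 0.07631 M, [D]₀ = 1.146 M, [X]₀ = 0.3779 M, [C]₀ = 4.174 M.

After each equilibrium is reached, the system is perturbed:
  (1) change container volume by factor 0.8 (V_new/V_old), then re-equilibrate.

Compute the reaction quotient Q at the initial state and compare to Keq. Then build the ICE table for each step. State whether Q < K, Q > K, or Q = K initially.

Q₀ = 771.7; Q < K (proceeds forward)

Q₀ = 771.7 vs Keq = 1.5930e+05 ⇒ Q<K, forward
Step 1:
                   M          D          X          C
  Initial    0.07631      1.146     0.3779      4.174
  Change    -0.07056    -0.1411    -0.2117    0.07056
  Equil     0.005747      1.005     0.1662      4.245
  solve Keq expr → x = 0.07056; check Q = 1.5930e+05
Then change container volume by factor 0.8 (V_new/V_old).
Step 2:
                   M          D          X          C
  Initial   0.007183      1.256     0.2078      5.306
  Change    -0.00429   -0.00858   -0.01287    0.00429
  Equil     0.002893      1.248     0.1949       5.31
  solve Keq expr → x = 0.00429; check Q = 1.5930e+05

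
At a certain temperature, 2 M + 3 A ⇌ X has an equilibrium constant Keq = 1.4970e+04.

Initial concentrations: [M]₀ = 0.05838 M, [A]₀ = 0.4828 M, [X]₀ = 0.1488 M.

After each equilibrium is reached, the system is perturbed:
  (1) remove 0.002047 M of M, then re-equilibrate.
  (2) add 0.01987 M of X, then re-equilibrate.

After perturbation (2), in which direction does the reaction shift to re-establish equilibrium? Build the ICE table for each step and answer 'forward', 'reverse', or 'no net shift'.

Direction: reverse

Q₀ = 387.9 vs Keq = 1.4970e+04 ⇒ Q<K, forward
Step 1:
                  M         A         X
  I         0.05838    0.4828    0.1488
  C        -0.04568  -0.06852   0.02284
  E          0.0127    0.4143    0.1716
  solve Keq expr → x = 0.02284; check Q = 1.4970e+04
Then remove 0.002047 M of M.
Step 2:
                  M         A         X
  I         0.01065    0.4143    0.1716
  C        0.001884  0.002825 -9.4183e-04
  E         0.01254    0.4171    0.1707
  solve Keq expr → x = -9.4183e-04; check Q = 1.4970e+04
Then add 0.01987 M of X.
Step 3:
                  M         A         X
  I         0.01254    0.4171    0.1906
  C       6.5178e-04 9.7767e-04 -3.2589e-04
  E         0.01319    0.4181    0.1902
  solve Keq expr → x = -3.2589e-04; check Q = 1.4970e+04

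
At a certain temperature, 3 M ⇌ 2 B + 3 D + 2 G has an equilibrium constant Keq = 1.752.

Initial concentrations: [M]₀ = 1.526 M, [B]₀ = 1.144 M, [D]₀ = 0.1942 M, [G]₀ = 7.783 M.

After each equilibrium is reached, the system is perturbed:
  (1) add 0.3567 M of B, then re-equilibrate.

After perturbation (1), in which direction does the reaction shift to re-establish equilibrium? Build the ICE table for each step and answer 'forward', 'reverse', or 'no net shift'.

Direction: reverse

Q₀ = 0.1634 vs Keq = 1.752 ⇒ Q<K, forward
Step 1:
                   M          B          D          G
  I            1.526      1.144     0.1942      7.783
  C          -0.1627     0.1084     0.1627     0.1084
  E            1.363      1.252     0.3569      7.891
  solve Keq expr → x = 0.05422; check Q = 1.752
Then add 0.3567 M of B.
Step 2:
                   M          B          D          G
  I            1.363      1.609     0.3569      7.891
  C          0.04139    -0.0276   -0.04139    -0.0276
  E            1.405      1.582     0.3155      7.864
  solve Keq expr → x = -0.0138; check Q = 1.752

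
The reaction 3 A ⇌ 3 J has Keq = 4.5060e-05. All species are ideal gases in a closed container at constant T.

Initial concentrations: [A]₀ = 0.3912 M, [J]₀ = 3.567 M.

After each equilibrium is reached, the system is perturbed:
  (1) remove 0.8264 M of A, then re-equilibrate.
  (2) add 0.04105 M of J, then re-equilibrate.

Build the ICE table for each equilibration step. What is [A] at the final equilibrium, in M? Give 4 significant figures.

Q₀ = 758.1 vs Keq = 4.5060e-05 ⇒ Q>K, reverse
Step 1:
                   A          J
  I           0.3912      3.567
  C            3.431     -3.431
  E            3.822      0.136
  solve Keq expr → x = -1.144; check Q = 4.5060e-05
Then remove 0.8264 M of A.
Step 2:
                   A          J
  I            2.996      0.136
  C           0.0284    -0.0284
  E            3.024     0.1076
  solve Keq expr → x = -0.009466; check Q = 4.5060e-05
Then add 0.04105 M of J.
Step 3:
                   A          J
  I            3.024     0.1487
  C          0.03964   -0.03964
  E            3.064      0.109
  solve Keq expr → x = -0.01321; check Q = 4.5060e-05

[A]_eq = 3.064 M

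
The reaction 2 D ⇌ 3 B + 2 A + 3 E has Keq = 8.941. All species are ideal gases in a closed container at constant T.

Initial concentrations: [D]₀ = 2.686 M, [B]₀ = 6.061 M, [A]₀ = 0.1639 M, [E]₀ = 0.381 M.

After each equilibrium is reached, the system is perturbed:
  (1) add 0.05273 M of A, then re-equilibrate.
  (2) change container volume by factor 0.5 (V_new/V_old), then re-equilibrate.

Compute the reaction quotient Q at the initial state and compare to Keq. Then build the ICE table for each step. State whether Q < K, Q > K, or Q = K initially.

Q₀ = 0.04585; Q < K (proceeds forward)

Q₀ = 0.04585 vs Keq = 8.941 ⇒ Q<K, forward
Step 1:
                   D          B          A          E
  init         2.686      6.061     0.1639      0.381
  Δ          -0.3367      0.505     0.3367      0.505
  eq           2.349      6.566     0.5006      0.886
  solve Keq expr → x = 0.1683; check Q = 8.941
Then add 0.05273 M of A.
Step 2:
                   D          B          A          E
  init         2.349      6.566     0.5533      0.886
  Δ           0.0193   -0.02895    -0.0193   -0.02895
  eq           2.369      6.537      0.534     0.8571
  solve Keq expr → x = -0.009651; check Q = 8.941
Then change container volume by factor 0.5 (V_new/V_old).
Step 3:
                   D          B          A          E
  init         4.737      13.07      1.068      1.714
  Δ           0.5829    -0.8744    -0.5829    -0.8744
  eq            5.32       12.2     0.4851     0.8398
  solve Keq expr → x = -0.2915; check Q = 8.941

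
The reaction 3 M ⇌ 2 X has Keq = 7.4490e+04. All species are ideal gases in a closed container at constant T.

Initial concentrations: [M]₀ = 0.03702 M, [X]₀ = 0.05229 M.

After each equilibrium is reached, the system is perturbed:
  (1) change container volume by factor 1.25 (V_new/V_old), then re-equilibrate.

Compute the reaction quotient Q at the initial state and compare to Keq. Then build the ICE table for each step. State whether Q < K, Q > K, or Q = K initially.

Q₀ = 53.89 vs Keq = 7.4490e+04 ⇒ Q<K, forward
Step 1:
                    M           X
  Initial     0.03702     0.05229
  Change     -0.03282     0.02188
  Equil      0.004196     0.07417
  solve Keq expr → x = 0.01094; check Q = 7.4490e+04
Then change container volume by factor 1.25 (V_new/V_old).
Step 2:
                    M           X
  Initial    0.003357     0.05934
  Change   2.5234e-04 -1.6823e-04
  Equil      0.003609     0.05917
  solve Keq expr → x = -8.4114e-05; check Q = 7.4490e+04

Q₀ = 53.89; Q < K (proceeds forward)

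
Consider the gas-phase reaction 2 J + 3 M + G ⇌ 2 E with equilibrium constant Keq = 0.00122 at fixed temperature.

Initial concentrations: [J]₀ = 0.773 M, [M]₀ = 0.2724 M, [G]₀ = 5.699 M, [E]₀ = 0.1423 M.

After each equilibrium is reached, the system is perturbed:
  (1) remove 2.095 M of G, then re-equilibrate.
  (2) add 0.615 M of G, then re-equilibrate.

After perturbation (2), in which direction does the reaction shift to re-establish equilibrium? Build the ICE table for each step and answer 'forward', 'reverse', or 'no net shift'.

Direction: forward

Q₀ = 0.2942 vs Keq = 0.00122 ⇒ Q>K, reverse
Step 1:
                    J           M           G           E
  I             0.773      0.2724       5.699      0.1423
  C            0.1196      0.1794     0.05979     -0.1196
  E            0.8926      0.4518       5.759     0.02272
  solve Keq expr → x = -0.05979; check Q = 0.00122
Then remove 2.095 M of G.
Step 2:
                    J           M           G           E
  I            0.8926      0.4518       3.664     0.02272
  C          0.004132    0.006199    0.002066   -0.004132
  E            0.8967       0.458       3.666     0.01859
  solve Keq expr → x = -0.002066; check Q = 0.00122
Then add 0.615 M of G.
Step 3:
                    J           M           G           E
  I            0.8967       0.458       4.281     0.01859
  C         -0.001336   -0.002004 -6.6783e-04    0.001336
  E            0.8954       0.456        4.28     0.01992
  solve Keq expr → x = 6.6783e-04; check Q = 0.00122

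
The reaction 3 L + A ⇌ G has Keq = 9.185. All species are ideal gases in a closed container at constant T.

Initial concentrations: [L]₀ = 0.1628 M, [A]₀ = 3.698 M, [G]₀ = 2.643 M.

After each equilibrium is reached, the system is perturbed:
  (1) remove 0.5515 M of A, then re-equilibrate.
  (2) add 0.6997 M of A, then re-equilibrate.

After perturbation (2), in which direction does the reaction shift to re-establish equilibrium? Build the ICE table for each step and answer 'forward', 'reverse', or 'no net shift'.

Direction: forward

Q₀ = 165.6 vs Keq = 9.185 ⇒ Q>K, reverse
Step 1:
                  L         A         G
  Initial    0.1628     3.698     2.643
  Change     0.2563   0.08542  -0.08542
  Equil      0.4191     3.783     2.558
  solve Keq expr → x = -0.08542; check Q = 9.185
Then remove 0.5515 M of A.
Step 2:
                  L         A         G
  Initial    0.4191     3.232     2.558
  Change    0.02185  0.007282 -0.007282
  Equil      0.4409     3.239      2.55
  solve Keq expr → x = -0.007282; check Q = 9.185
Then add 0.6997 M of A.
Step 3:
                  L         A         G
  Initial    0.4409     3.939      2.55
  Change   -0.02703 -0.009009  0.009009
  Equil      0.4139      3.93     2.559
  solve Keq expr → x = 0.009009; check Q = 9.185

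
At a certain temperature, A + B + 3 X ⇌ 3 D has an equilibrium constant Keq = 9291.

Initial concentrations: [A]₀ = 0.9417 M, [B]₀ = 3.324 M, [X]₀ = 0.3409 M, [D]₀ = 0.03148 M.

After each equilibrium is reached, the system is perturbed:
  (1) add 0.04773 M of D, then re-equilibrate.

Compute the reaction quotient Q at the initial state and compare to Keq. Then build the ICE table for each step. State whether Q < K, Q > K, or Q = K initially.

Q₀ = 2.5156e-04 vs Keq = 9291 ⇒ Q<K, forward
Step 1:
                  A         B         X         D
  Initial    0.9417     3.324    0.3409   0.03148
  Change    -0.1095   -0.1095   -0.3286    0.3286
  Equil      0.8322     3.214   0.01234      0.36
  solve Keq expr → x = 0.1095; check Q = 9291
Then add 0.04773 M of D.
Step 2:
                  A         B         X         D
  Initial    0.8322     3.214   0.01234    0.4078
  Change  5.2593e-04 5.2593e-04  0.001578 -0.001578
  Equil      0.8327     3.215   0.01392    0.4062
  solve Keq expr → x = -5.2593e-04; check Q = 9291

Q₀ = 2.5156e-04; Q < K (proceeds forward)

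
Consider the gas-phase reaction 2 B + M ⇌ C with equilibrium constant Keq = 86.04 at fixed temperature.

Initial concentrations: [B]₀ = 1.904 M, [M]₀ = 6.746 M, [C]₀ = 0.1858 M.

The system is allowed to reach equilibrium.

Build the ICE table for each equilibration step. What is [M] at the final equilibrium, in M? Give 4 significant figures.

[M]_eq = 5.818 M

Q₀ = 0.007597 vs Keq = 86.04 ⇒ Q<K, forward
Step 1:
                  B         M         C
  Initial     1.904     6.746    0.1858
  Change     -1.857   -0.9284    0.9284
  Equil     0.04718     5.818     1.114
  solve Keq expr → x = 0.9284; check Q = 86.04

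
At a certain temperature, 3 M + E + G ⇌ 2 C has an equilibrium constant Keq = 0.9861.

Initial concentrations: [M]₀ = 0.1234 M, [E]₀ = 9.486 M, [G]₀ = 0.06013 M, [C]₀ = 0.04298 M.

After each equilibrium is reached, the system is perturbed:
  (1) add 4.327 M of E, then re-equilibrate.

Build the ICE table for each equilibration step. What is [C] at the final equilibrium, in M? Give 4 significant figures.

Q₀ = 1.724 vs Keq = 0.9861 ⇒ Q>K, reverse
Step 1:
                   M          E          G          C
  I           0.1234      9.486    0.06013    0.04298
  C          0.00896   0.002987   0.002987  -0.005973
  E           0.1324      9.489    0.06312    0.03701
  solve Keq expr → x = -0.002987; check Q = 0.9861
Then add 4.327 M of E.
Step 2:
                   M          E          G          C
  I           0.1324      13.82    0.06312    0.03701
  C        -0.005982  -0.001994  -0.001994   0.003988
  E           0.1264      13.81    0.06112    0.04099
  solve Keq expr → x = 0.001994; check Q = 0.9861

[C]_eq = 0.04099 M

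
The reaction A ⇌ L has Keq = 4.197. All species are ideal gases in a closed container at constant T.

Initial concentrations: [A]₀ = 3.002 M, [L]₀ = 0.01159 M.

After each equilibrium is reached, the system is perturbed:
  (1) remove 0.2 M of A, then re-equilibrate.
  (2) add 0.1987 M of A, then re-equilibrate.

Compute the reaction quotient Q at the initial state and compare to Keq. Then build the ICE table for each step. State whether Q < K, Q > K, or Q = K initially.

Q₀ = 0.003861 vs Keq = 4.197 ⇒ Q<K, forward
Step 1:
                    A           L
  I             3.002     0.01159
  C            -2.422       2.422
  E            0.5799       2.434
  solve Keq expr → x = 2.422; check Q = 4.197
Then remove 0.2 M of A.
Step 2:
                    A           L
  I            0.3799       2.434
  C            0.1615     -0.1615
  E            0.5414       2.272
  solve Keq expr → x = -0.1615; check Q = 4.197
Then add 0.1987 M of A.
Step 3:
                    A           L
  I            0.7401       2.272
  C           -0.1605      0.1605
  E            0.5796       2.433
  solve Keq expr → x = 0.1605; check Q = 4.197

Q₀ = 0.003861; Q < K (proceeds forward)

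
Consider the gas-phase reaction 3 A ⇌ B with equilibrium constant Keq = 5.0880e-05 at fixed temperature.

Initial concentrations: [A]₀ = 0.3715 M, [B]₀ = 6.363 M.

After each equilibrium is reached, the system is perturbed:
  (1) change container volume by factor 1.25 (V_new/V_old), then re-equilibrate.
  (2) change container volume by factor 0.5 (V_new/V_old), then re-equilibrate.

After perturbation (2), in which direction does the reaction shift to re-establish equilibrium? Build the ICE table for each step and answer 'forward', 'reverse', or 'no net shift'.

Direction: forward

Q₀ = 124.1 vs Keq = 5.0880e-05 ⇒ Q>K, reverse
Step 1:
                    A           B
  init         0.3715       6.363
  Δ             18.12      -6.041
  eq            18.49      0.3219
  solve Keq expr → x = -6.041; check Q = 5.0880e-05
Then change container volume by factor 1.25 (V_new/V_old).
Step 2:
                    A           B
  init           14.8      0.2575
  Δ            0.2524    -0.08412
  eq            15.05      0.1734
  solve Keq expr → x = -0.08412; check Q = 5.0880e-05
Then change container volume by factor 0.5 (V_new/V_old).
Step 3:
                    A           B
  init           30.1      0.3468
  Δ            -2.254      0.7514
  eq            27.84       1.098
  solve Keq expr → x = 0.7514; check Q = 5.0880e-05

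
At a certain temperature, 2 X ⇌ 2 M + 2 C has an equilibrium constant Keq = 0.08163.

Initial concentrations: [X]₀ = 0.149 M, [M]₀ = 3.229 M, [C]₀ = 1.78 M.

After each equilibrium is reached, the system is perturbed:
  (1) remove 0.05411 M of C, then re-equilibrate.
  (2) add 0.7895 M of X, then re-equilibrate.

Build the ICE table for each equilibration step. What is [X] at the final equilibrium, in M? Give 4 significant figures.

Q₀ = 1488 vs Keq = 0.08163 ⇒ Q>K, reverse
Step 1:
                  X         M         C
  I           0.149     3.229      1.78
  C           1.506    -1.506    -1.506
  E           1.655     1.723    0.2743
  solve Keq expr → x = -0.7528; check Q = 0.08163
Then remove 0.05411 M of C.
Step 2:
                  X         M         C
  I           1.655     1.723    0.2202
  C        -0.04107   0.04107   0.04107
  E           1.614     1.764    0.2613
  solve Keq expr → x = 0.02054; check Q = 0.08163
Then add 0.7895 M of X.
Step 3:
                  X         M         C
  I           2.403     1.764    0.2613
  C        -0.09378   0.09378   0.09378
  E           2.309     1.858    0.3551
  solve Keq expr → x = 0.04689; check Q = 0.08163

[X]_eq = 2.309 M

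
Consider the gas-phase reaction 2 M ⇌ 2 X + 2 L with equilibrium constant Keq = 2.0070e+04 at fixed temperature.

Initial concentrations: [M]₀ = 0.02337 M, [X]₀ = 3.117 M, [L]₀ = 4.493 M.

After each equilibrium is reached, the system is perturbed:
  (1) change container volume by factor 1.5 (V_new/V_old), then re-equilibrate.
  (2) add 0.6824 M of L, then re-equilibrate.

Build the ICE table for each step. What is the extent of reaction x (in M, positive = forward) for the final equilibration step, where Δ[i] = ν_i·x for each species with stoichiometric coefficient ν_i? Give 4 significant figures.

x = -0.004748 M

Q₀ = 3.5911e+05 vs Keq = 2.0070e+04 ⇒ Q>K, reverse
Step 1:
                   M          X          L
  Initial    0.02337      3.117      4.493
  Change     0.07167   -0.07167   -0.07167
  Equil      0.09504      3.045      4.421
  solve Keq expr → x = -0.03584; check Q = 2.0070e+04
Then change container volume by factor 1.5 (V_new/V_old).
Step 2:
                   M          X          L
  Initial    0.06336       2.03      2.948
  Change     -0.0204     0.0204     0.0204
  Equil      0.04296      2.051      2.968
  solve Keq expr → x = 0.0102; check Q = 2.0070e+04
Then add 0.6824 M of L.
Step 3:
                   M          X          L
  Initial    0.04296      2.051       3.65
  Change    0.009496  -0.009496  -0.009496
  Equil      0.05246      2.041      3.641
  solve Keq expr → x = -0.004748; check Q = 2.0070e+04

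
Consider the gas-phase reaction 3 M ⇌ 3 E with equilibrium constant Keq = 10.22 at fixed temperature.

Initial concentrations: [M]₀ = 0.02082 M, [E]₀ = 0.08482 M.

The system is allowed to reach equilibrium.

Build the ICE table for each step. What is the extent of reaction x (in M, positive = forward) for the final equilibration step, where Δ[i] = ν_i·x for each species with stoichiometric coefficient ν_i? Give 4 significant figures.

Q₀ = 67.62 vs Keq = 10.22 ⇒ Q>K, reverse
Step 1:
                  M         E
  Initial   0.02082   0.08482
  Change     0.0125   -0.0125
  Equil     0.03332   0.07232
  solve Keq expr → x = -0.004168; check Q = 10.22

x = -0.004168 M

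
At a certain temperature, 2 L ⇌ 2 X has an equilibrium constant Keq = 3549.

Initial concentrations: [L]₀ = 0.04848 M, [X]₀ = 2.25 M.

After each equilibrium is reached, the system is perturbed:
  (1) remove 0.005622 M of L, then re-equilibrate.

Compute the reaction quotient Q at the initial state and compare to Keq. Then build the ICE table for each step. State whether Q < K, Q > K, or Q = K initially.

Q₀ = 2154 vs Keq = 3549 ⇒ Q<K, forward
Step 1:
                    L           X
  Initial     0.04848        2.25
  Change     -0.01053     0.01053
  Equil       0.03795       2.261
  solve Keq expr → x = 0.005267; check Q = 3549
Then remove 0.005622 M of L.
Step 2:
                    L           X
  Initial     0.03232       2.261
  Change     0.005529   -0.005529
  Equil       0.03785       2.255
  solve Keq expr → x = -0.002765; check Q = 3549

Q₀ = 2154; Q < K (proceeds forward)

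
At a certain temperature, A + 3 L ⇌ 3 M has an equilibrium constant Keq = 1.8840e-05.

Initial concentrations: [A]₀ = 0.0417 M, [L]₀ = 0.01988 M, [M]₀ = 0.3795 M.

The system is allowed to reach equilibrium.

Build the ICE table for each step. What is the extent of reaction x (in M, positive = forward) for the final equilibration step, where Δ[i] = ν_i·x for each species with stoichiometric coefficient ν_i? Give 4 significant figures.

x = -0.1246 M

Q₀ = 1.6682e+05 vs Keq = 1.8840e-05 ⇒ Q>K, reverse
Step 1:
                    A           L           M
  init         0.0417     0.01988      0.3795
  Δ            0.1246      0.3737     -0.3737
  eq           0.1663      0.3936     0.00576
  solve Keq expr → x = -0.1246; check Q = 1.8840e-05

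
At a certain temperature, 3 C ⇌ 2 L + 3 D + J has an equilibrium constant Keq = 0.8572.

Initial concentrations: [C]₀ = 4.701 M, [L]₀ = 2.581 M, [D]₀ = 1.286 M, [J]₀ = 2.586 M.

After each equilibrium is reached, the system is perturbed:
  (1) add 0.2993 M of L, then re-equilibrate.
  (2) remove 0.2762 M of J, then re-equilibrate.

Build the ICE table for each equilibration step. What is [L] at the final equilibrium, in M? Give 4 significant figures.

[L]_eq = 3.034 M

Q₀ = 0.3527 vs Keq = 0.8572 ⇒ Q<K, forward
Step 1:
                   C          L          D          J
  Initial      4.701      2.581      1.286      2.586
  Change     -0.2607     0.1738     0.2607    0.08689
  Equil         4.44      2.755      1.547      2.673
  solve Keq expr → x = 0.08689; check Q = 0.8572
Then add 0.2993 M of L.
Step 2:
                   C          L          D          J
  Initial       4.44      3.054      1.547      2.673
  Change     0.06413   -0.04275   -0.06413   -0.02138
  Equil        4.504      3.011      1.483      2.652
  solve Keq expr → x = -0.02138; check Q = 0.8572
Then remove 0.2762 M of J.
Step 3:
                   C          L          D          J
  Initial      4.504      3.011      1.483      2.375
  Change    -0.03384    0.02256    0.03384    0.01128
  Equil        4.471      3.034      1.516      2.387
  solve Keq expr → x = 0.01128; check Q = 0.8572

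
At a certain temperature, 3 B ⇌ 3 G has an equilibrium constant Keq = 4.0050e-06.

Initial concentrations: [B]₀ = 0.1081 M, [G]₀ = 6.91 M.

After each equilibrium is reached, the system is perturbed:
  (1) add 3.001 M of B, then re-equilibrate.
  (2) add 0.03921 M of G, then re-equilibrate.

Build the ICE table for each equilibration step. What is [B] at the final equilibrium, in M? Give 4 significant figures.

Q₀ = 2.6119e+05 vs Keq = 4.0050e-06 ⇒ Q>K, reverse
Step 1:
                  B         G
  I          0.1081      6.91
  C             6.8      -6.8
  E           6.908    0.1097
  solve Keq expr → x = -2.267; check Q = 4.0050e-06
Then add 3.001 M of B.
Step 2:
                  B         G
  I           9.909    0.1097
  C        -0.04691   0.04691
  E           9.862    0.1566
  solve Keq expr → x = 0.01564; check Q = 4.0050e-06
Then add 0.03921 M of G.
Step 3:
                  B         G
  I           9.862    0.1958
  C          0.0386   -0.0386
  E           9.901    0.1572
  solve Keq expr → x = -0.01287; check Q = 4.0050e-06

[B]_eq = 9.901 M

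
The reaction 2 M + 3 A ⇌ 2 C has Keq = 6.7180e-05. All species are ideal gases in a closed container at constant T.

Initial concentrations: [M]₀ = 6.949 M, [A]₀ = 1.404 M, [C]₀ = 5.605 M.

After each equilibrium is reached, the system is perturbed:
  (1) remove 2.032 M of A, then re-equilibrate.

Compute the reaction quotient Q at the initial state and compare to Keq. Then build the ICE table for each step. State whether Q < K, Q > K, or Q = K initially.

Q₀ = 0.2351; Q > K (proceeds reverse)

Q₀ = 0.2351 vs Keq = 6.7180e-05 ⇒ Q>K, reverse
Step 1:
                  M         A         C
  I           6.949     1.404     5.605
  C           3.881     5.821    -3.881
  E           10.83     7.225     1.724
  solve Keq expr → x = -1.94; check Q = 6.7180e-05
Then remove 2.032 M of A.
Step 2:
                  M         A         C
  I           10.83     5.193     1.724
  C          0.4251    0.6376   -0.4251
  E           11.26     5.831     1.299
  solve Keq expr → x = -0.2125; check Q = 6.7180e-05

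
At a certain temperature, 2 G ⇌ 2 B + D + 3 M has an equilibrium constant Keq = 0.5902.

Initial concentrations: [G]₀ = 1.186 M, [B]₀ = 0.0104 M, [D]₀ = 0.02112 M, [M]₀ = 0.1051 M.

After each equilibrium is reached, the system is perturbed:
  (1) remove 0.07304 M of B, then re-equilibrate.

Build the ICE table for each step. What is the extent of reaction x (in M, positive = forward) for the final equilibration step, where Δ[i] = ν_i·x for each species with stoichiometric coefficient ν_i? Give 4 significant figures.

Q₀ = 1.8854e-09 vs Keq = 0.5902 ⇒ Q<K, forward
Step 1:
                    G           B           D           M
  Initial       1.186      0.0104     0.02112      0.1051
  Change      -0.6407      0.6407      0.3204      0.9611
  Equil        0.5453      0.6511      0.3415       1.066
  solve Keq expr → x = 0.3204; check Q = 0.5902
Then remove 0.07304 M of B.
Step 2:
                    G           B           D           M
  Initial      0.5453      0.5781      0.3415       1.066
  Change     -0.01867     0.01867    0.009333       0.028
  Equil        0.5266      0.5968      0.3508       1.094
  solve Keq expr → x = 0.009333; check Q = 0.5902

x = 0.009333 M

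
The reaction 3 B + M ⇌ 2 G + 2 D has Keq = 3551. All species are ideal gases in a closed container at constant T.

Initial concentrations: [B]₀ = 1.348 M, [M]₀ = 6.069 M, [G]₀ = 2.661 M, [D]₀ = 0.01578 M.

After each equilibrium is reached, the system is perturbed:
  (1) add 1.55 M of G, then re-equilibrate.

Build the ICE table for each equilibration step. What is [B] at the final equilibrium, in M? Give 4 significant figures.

[B]_eq = 0.0971 M

Q₀ = 1.1861e-04 vs Keq = 3551 ⇒ Q<K, forward
Step 1:
                   B          M          G          D
  init         1.348      6.069      2.661    0.01578
  Δ           -1.271    -0.4237     0.8473     0.8473
  eq         0.07705      5.645      3.508     0.8631
  solve Keq expr → x = 0.4237; check Q = 3551
Then add 1.55 M of G.
Step 2:
                   B          M          G          D
  init       0.07705      5.645      5.058     0.8631
  Δ          0.02006   0.006686   -0.01337   -0.01337
  eq          0.0971      5.652      5.045     0.8497
  solve Keq expr → x = -0.006686; check Q = 3551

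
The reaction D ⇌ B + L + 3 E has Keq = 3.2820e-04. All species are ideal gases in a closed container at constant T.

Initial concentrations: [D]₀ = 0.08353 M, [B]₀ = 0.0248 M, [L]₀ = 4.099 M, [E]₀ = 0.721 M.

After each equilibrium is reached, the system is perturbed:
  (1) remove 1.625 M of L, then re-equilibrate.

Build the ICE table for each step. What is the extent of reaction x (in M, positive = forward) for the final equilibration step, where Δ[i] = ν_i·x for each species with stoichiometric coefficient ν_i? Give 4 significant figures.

x = 2.1374e-05 M

Q₀ = 0.4561 vs Keq = 3.2820e-04 ⇒ Q>K, reverse
Step 1:
                   D          B          L          E
  init       0.08353     0.0248      4.099      0.721
  Δ          0.02477   -0.02477   -0.02477    -0.0743
  eq          0.1083 3.2256e-05      4.074     0.6467
  solve Keq expr → x = -0.02477; check Q = 3.2820e-04
Then remove 1.625 M of L.
Step 2:
                   D          B          L          E
  init        0.1083 3.2256e-05      2.449     0.6467
  Δ       -2.1374e-05 2.1374e-05 2.1374e-05 6.4122e-05
  eq          0.1083 5.3630e-05      2.449     0.6468
  solve Keq expr → x = 2.1374e-05; check Q = 3.2820e-04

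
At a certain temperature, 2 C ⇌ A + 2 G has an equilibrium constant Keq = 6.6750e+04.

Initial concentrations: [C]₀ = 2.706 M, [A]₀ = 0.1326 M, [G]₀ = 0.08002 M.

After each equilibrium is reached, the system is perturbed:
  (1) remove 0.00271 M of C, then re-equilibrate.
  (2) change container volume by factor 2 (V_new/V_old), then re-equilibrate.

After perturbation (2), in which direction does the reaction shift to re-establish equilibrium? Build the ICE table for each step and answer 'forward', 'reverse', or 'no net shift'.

Q₀ = 1.1595e-04 vs Keq = 6.6750e+04 ⇒ Q<K, forward
Step 1:
                    C           A           G
  I             2.706      0.1326     0.08002
  C            -2.693       1.346       2.693
  E           0.01305       1.479       2.773
  solve Keq expr → x = 1.346; check Q = 6.6750e+04
Then remove 0.00271 M of C.
Step 2:
                    C           A           G
  I           0.01034       1.479       2.773
  C          0.002691   -0.001346   -0.002691
  E           0.01303       1.478        2.77
  solve Keq expr → x = -0.001346; check Q = 6.6750e+04
Then change container volume by factor 2 (V_new/V_old).
Step 3:
                    C           A           G
  I          0.006517      0.7389       1.385
  C           -0.0019  9.4979e-04      0.0019
  E          0.004618      0.7398       1.387
  solve Keq expr → x = 9.4979e-04; check Q = 6.6750e+04

Direction: forward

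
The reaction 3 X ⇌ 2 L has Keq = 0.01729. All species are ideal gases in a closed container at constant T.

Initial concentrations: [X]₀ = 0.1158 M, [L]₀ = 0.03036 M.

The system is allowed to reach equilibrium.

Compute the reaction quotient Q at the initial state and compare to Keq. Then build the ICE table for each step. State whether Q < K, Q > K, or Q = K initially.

Q₀ = 0.5936 vs Keq = 0.01729 ⇒ Q>K, reverse
Step 1:
                   X          L
  init        0.1158    0.03036
  Δ          0.03409   -0.02273
  eq          0.1499   0.007631
  solve Keq expr → x = -0.01136; check Q = 0.01729

Q₀ = 0.5936; Q > K (proceeds reverse)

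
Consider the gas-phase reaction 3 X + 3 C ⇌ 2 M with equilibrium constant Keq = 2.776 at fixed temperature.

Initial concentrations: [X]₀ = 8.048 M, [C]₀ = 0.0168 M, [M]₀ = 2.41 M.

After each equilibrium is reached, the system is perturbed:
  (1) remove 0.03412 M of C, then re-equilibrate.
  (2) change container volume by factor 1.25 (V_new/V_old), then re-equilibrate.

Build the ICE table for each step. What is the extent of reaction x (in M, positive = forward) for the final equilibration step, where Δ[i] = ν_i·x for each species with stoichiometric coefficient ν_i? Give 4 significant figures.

x = -0.0131 M

Q₀ = 2350 vs Keq = 2.776 ⇒ Q>K, reverse
Step 1:
                  X         C         M
  init        8.048    0.0168      2.41
  Δ          0.1356    0.1356  -0.09037
  eq          8.184    0.1524      2.32
  solve Keq expr → x = -0.04519; check Q = 2.776
Then remove 0.03412 M of C.
Step 2:
                  X         C         M
  init        8.184    0.1182      2.32
  Δ         0.03257   0.03257  -0.02171
  eq          8.216    0.1508     2.298
  solve Keq expr → x = -0.01086; check Q = 2.776
Then change container volume by factor 1.25 (V_new/V_old).
Step 3:
                  X         C         M
  init        6.573    0.1206     1.838
  Δ          0.0393    0.0393   -0.0262
  eq          6.612    0.1599     1.812
  solve Keq expr → x = -0.0131; check Q = 2.776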